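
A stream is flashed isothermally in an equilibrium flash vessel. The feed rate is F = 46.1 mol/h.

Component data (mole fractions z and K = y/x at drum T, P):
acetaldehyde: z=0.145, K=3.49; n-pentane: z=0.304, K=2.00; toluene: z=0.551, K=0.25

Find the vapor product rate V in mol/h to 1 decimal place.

V = 9.6 mol/h

Iterate (Newton) starting at β = 0.66:
  β = 0.660: g = -0.4986, g' = -1.454 → β = 0.317
  β = 0.317: g = -0.1097, g' = -0.989 → β = 0.206
  β = 0.206: g = 0.0016, g' = -1.035 → β = 0.208
Converged at β = 0.208.
Then V = β·F = 0.2079·46.1 = 9.6 mol/h and L = F − V = 36.5 mol/h.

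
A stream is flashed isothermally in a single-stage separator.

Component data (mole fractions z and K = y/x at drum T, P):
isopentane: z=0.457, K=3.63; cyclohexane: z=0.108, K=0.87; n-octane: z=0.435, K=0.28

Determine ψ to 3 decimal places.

Rachford–Rice: g(ψ) = Σ zᵢ(Kᵢ−1)/(1+ψ(Kᵢ−1)) = 0.
Feasibility: ΣzᵢKᵢ = 1.875, Σzᵢ/Kᵢ = 1.804 — both > 1, two phases present.
Newton iteration, ψ⁰ = 0.5:
  ψ = 0.500: g = 0.0148, g' = -1.142 → ψ = 0.513
Converged at ψ = 0.513.

ψ = 0.513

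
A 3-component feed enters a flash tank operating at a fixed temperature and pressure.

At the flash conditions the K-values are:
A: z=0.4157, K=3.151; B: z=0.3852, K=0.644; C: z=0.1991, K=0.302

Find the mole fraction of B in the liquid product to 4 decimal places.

x_B = 0.4829

Material balance + equilibrium reduce to Σ zᵢ(Kᵢ−1)/(1+V/F(Kᵢ−1)) = 0.
g(0) = ΣzᵢKᵢ − 1 = 0.6181 and g(1) = 1 − Σzᵢ/Kᵢ = -0.3893, so a root lies in (0, 1).
Newton–Raphson from V/F = 0.67:
  V/F = 0.6700: g = -0.07486, g' = -0.7492 → V/F = 0.5701
  V/F = 0.5701: g = -0.00122, g' = -0.7325 → V/F = 0.5684
Converged at V/F = 0.5684.
Compositions from xᵢ = zᵢ/(1+V/F(Kᵢ−1)), yᵢ = Kᵢxᵢ:
  A: x = 0.1870, y = 0.5893
  B: x = 0.4829, y = 0.3110
  C: x = 0.3300, y = 0.0997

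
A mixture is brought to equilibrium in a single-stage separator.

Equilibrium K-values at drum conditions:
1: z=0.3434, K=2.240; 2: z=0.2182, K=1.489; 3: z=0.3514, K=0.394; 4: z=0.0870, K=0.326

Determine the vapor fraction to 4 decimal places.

Iterate (Newton) starting at ψ = 0.5:
  ψ = 0.5000: g = -0.04538, g' = -0.5904 → ψ = 0.4231
  ψ = 0.4231: g = -0.00073, g' = -0.5737 → ψ = 0.4219
Converged at ψ = 0.4219.

ψ = 0.4219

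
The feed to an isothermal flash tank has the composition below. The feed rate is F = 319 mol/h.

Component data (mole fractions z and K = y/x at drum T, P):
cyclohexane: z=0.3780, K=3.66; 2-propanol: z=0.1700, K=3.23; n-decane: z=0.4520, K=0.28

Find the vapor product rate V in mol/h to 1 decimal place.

Let ψ = V/F and solve Σ zᵢ(Kᵢ−1)/(1+ψ(Kᵢ−1)) = 0.
g(0) = ΣzᵢKᵢ − 1 = 1.0591 and g(1) = 1 − Σzᵢ/Kᵢ = -0.7702, so a root lies in (0, 1).
Iterate (Newton) starting at ψ = 0.41:
  ψ = 0.4100: g = 0.21724, g' = -1.3143 → ψ = 0.5753
  ψ = 0.5753: g = 0.00789, g' = -1.2628 → ψ = 0.5815
Converged at ψ = 0.5815.
Then V = ψ·F = 0.5815·319 = 185.5 mol/h and L = F − V = 133.5 mol/h.

V = 185.5 mol/h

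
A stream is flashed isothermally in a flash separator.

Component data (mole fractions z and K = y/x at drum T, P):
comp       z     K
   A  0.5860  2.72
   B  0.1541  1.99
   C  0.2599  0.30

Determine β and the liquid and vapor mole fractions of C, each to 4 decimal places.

β = 0.8873, x_C = 0.6860, y_C = 0.2058

Material balance + equilibrium reduce to Σ zᵢ(Kᵢ−1)/(1+β(Kᵢ−1)) = 0.
Check two-phase: ΣzᵢKᵢ = 1.9785 > 1 and Σzᵢ/Kᵢ = 1.1592 > 1, so g(0) = 0.9785 > 0 and g(1) = -0.1592 < 0.
Iterate (Newton) starting at β = 0.5:
  β = 0.5000: g = 0.36405, g' = -0.8701 → β = 0.9184
  β = 0.9184: g = -0.03880, g' = -1.3005 → β = 0.8886
  β = 0.8886: g = -0.00147, g' = -1.2052 → β = 0.8873
Converged at β = 0.8873.
Compositions from xᵢ = zᵢ/(1+β(Kᵢ−1)), yᵢ = Kᵢxᵢ:
  A: x = 0.2320, y = 0.6310
  B: x = 0.0820, y = 0.1632
  C: x = 0.6860, y = 0.2058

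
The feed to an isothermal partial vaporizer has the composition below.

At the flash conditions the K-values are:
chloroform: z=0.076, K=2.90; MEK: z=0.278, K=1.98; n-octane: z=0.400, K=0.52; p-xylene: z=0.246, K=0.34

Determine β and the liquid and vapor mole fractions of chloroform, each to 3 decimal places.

Newton iteration, β⁰ = 0.5:
  β = 0.500: g = -0.2381, g' = -0.591 → β = 0.097
  β = 0.097: g = -0.0041, g' = -0.642 → β = 0.091
Converged at β = 0.091.
Compositions from xᵢ = zᵢ/(1+β(Kᵢ−1)), yᵢ = Kᵢxᵢ:
  chloroform: x = 0.065, y = 0.188
  MEK: x = 0.255, y = 0.506
  n-octane: x = 0.418, y = 0.217
  p-xylene: x = 0.262, y = 0.089

β = 0.091, x_chloroform = 0.065, y_chloroform = 0.188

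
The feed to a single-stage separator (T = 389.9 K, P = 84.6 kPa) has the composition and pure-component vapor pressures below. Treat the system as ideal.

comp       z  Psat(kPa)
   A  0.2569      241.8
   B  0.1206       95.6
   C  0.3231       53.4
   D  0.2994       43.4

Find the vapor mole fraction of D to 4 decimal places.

Raoult's law: Kᵢ = Pᵢˢᵃᵗ/P = Pᵢˢᵃᵗ/84.6.
  K_A = 241.8/84.6 = 2.858156, K_B = 95.6/84.6 = 1.130024, K_C = 53.4/84.6 = 0.631206, K_D = 43.4/84.6 = 0.513002
Iterate (Newton) starting at ψ = 0.5:
  ψ = 0.5000: g = -0.07666, g' = -0.4303 → ψ = 0.3218
  ψ = 0.3218: g = 0.00565, g' = -0.5057 → ψ = 0.3330
  ψ = 0.3330: g = 0.00004, g' = -0.4986 → ψ = 0.3331
Converged at ψ = 0.3331.
Compositions from xᵢ = zᵢ/(1+ψ(Kᵢ−1)), yᵢ = Kᵢxᵢ:
  A: x = 0.1587, y = 0.4535
  B: x = 0.1156, y = 0.1306
  C: x = 0.3684, y = 0.2325
  D: x = 0.3574, y = 0.1833

y_D = 0.1833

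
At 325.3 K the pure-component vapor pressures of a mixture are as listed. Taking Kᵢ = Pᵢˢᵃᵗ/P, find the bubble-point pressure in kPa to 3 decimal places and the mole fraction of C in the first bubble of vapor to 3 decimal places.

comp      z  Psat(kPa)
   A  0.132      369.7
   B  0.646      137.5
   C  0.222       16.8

Pbub = 141.355 kPa, y_C = 0.026

At the bubble point ψ → 0, so ΣzᵢKᵢ = 1 with Kᵢ = Pᵢˢᵃᵗ/P ⇒ P = ΣzᵢPᵢˢᵃᵗ.
P = 0.132·369.7 + 0.646·137.5 + 0.222·16.8 = 141.355 kPa
yᵢ = zᵢPᵢˢᵃᵗ/P ⇒ y_C = 0.222·16.8/141.355 = 0.026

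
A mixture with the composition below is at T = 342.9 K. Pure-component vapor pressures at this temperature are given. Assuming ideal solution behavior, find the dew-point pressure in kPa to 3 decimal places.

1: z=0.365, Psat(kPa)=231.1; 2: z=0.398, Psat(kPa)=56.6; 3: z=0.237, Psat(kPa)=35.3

At the dew point ψ → 1, so Σzᵢ/Kᵢ = 1 with Kᵢ = Pᵢˢᵃᵗ/P ⇒ 1/P = Σzᵢ/Pᵢˢᵃᵗ.
1/P = 0.365/231.1 + 0.398/56.6 + 0.237/35.3 = 0.015325 ⇒ P = 65.252 kPa

Pdew = 65.252 kPa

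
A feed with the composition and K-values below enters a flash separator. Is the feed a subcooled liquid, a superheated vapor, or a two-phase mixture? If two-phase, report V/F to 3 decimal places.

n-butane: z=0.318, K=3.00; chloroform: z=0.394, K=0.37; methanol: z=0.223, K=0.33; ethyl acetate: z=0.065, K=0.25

two-phase, V/F = 0.145

ΣzᵢKᵢ = 1.190; Σzᵢ/Kᵢ = 2.107.
Both exceed 1, so a two-phase solution exists.
Let ψ = V/F and solve Σ zᵢ(Kᵢ−1)/(1+ψ(Kᵢ−1)) = 0.
Newton–Raphson from ψ = 0.5:
  ψ = 0.500: g = -0.3470, g' = -0.971 → ψ = 0.143
  ψ = 0.143: g = 0.0023, g' = -1.127 → ψ = 0.145
Converged at ψ = 0.145.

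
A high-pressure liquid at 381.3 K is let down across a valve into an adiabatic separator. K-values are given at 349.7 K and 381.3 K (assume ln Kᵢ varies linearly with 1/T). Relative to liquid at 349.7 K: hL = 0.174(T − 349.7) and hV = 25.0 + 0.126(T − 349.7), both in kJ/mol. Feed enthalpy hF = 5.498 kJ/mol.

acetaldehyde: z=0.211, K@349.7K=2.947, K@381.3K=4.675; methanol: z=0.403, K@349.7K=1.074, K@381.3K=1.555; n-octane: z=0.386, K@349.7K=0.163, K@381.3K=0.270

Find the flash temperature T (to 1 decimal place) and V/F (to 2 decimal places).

Adiabatic flash: solve Rachford–Rice at each trial T, then check hF = ψ·hV(T) + (1−ψ)·hL(T).
  T = 349.7 K: K = (2.947, 1.074, 0.163), RR gives ψ = 0.124, H_out = 3.099 kJ/mol
  T = 381.3 K: K = (4.675, 1.555, 0.270), RR gives ψ = 0.505, H_out = 17.355 kJ/mol
  T = 365.5 K: K = (3.749, 1.303, 0.212), RR gives ψ = 0.334, H_out = 10.857 kJ/mol
  T = 357.6 K: K = (3.333, 1.185, 0.186), RR gives ψ = 0.236, H_out = 7.196 kJ/mol
  T = 353.6 K: K = (3.134, 1.128, 0.174), RR gives ψ = 0.182, H_out = 5.186 kJ/mol
  T = 355.6 K: K = (3.232, 1.157, 0.180), RR gives ψ = 0.210, H_out = 6.206 kJ/mol
Linear interpolation between T = 353.6 (H_out = 5.186) and T = 355.6 (H_out = 6.206) on hF = 5.498 gives T ≈ 354.2 K, at which ψ = 0.19.

T = 354.2 K, V/F = 0.19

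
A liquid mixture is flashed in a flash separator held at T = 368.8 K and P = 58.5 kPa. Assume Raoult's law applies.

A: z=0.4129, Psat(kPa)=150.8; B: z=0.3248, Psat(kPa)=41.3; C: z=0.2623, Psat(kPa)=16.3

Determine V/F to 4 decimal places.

Raoult's law: Kᵢ = Pᵢˢᵃᵗ/P = Pᵢˢᵃᵗ/58.5.
  K_A = 150.8/58.5 = 2.577778, K_B = 41.3/58.5 = 0.705983, K_C = 16.3/58.5 = 0.278632
Rachford–Rice: g(V/F) = Σ zᵢ(Kᵢ−1)/(1+V/F(Kᵢ−1)) = 0.
Feasibility: ΣzᵢKᵢ = 1.3668, Σzᵢ/Kᵢ = 1.5616 — both > 1, two phases present.
Newton iteration, V/F⁰ = 0.5:
  V/F = 0.5000: g = -0.04375, g' = -0.6937 → V/F = 0.4369
  V/F = 0.4369: g = -0.00026, g' = -0.6882 → V/F = 0.4366
Converged at V/F = 0.4366.

V/F = 0.4366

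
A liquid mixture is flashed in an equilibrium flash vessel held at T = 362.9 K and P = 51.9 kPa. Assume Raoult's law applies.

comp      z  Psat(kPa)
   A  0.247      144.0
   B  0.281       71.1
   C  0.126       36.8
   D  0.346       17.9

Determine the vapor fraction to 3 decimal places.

Raoult's law: Kᵢ = Pᵢˢᵃᵗ/P = Pᵢˢᵃᵗ/51.9.
  K_A = 144.0/51.9 = 2.77457, K_B = 71.1/51.9 = 1.36994, K_C = 36.8/51.9 = 0.70906, K_D = 17.9/51.9 = 0.34489
Rachford–Rice: g(ψ) = Σ zᵢ(Kᵢ−1)/(1+ψ(Kᵢ−1)) = 0.
Check two-phase: ΣzᵢKᵢ = 1.279 > 1 and Σzᵢ/Kᵢ = 1.475 > 1, so g(0) = 0.279 > 0 and g(1) = -0.475 < 0.
Iterate (Newton) starting at ψ = 0.63:
  ψ = 0.630: g = -0.1396, g' = -0.645 → ψ = 0.414
  ψ = 0.414: g = -0.0097, g' = -0.581 → ψ = 0.397
Converged at ψ = 0.397.

ψ = 0.397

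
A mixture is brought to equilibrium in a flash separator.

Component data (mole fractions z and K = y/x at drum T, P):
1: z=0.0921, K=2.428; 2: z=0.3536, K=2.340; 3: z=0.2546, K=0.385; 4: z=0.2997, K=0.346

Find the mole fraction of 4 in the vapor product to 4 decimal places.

y_4 = 0.1282

Let β = V/F and solve Σ zᵢ(Kᵢ−1)/(1+β(Kᵢ−1)) = 0.
Check two-phase: ΣzᵢKᵢ = 1.2528 > 1 and Σzᵢ/Kᵢ = 1.7165 > 1, so g(0) = 0.2528 > 0 and g(1) = -0.7165 < 0.
Newton iteration, β⁰ = 0.32:
  β = 0.3200: g = -0.02093, g' = -0.7538 → β = 0.2922
  β = 0.2922: g = 0.00009, g' = -0.7604 → β = 0.2923
Converged at β = 0.2923.
Compositions from xᵢ = zᵢ/(1+β(Kᵢ−1)), yᵢ = Kᵢxᵢ:
  1: x = 0.0650, y = 0.1578
  2: x = 0.2541, y = 0.5945
  3: x = 0.3104, y = 0.1195
  4: x = 0.3705, y = 0.1282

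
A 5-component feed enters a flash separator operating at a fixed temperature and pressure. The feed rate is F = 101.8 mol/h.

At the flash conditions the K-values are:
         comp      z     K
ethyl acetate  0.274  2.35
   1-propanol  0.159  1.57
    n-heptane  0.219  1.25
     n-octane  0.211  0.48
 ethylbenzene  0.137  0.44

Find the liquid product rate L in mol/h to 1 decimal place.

L = 29.9 mol/h

Let ψ = V/F and solve Σ zᵢ(Kᵢ−1)/(1+ψ(Kᵢ−1)) = 0.
Check two-phase: ΣzᵢKᵢ = 1.329 > 1 and Σzᵢ/Kᵢ = 1.144 > 1, so g(0) = 0.329 > 0 and g(1) = -0.144 < 0.
Newton iteration, ψ⁰ = 0.5:
  ψ = 0.500: g = 0.0852, g' = -0.407 → ψ = 0.709
  ψ = 0.709: g = -0.0011, g' = -0.428 → ψ = 0.707
Converged at ψ = 0.707.
Then V = ψ·F = 0.7067·101.8 = 71.9 mol/h and L = F − V = 29.9 mol/h.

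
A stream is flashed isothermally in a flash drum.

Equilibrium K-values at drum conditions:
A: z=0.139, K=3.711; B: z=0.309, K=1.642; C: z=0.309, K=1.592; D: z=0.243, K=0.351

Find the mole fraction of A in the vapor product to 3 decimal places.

y_A = 0.154

Material balance + equilibrium reduce to Σ zᵢ(Kᵢ−1)/(1+ψ(Kᵢ−1)) = 0.
Feasibility: ΣzᵢKᵢ = 1.600, Σzᵢ/Kᵢ = 1.112 — both > 1, two phases present.
Newton iteration, ψ⁰ = 0.56:
  ψ = 0.560: g = 0.1852, g' = -0.544 → ψ = 0.901
  ψ = 0.901: g = -0.0251, g' = -0.776 → ψ = 0.868
  ψ = 0.868: g = -0.0008, g' = -0.728 → ψ = 0.867
Converged at ψ = 0.867.
Compositions from xᵢ = zᵢ/(1+ψ(Kᵢ−1)), yᵢ = Kᵢxᵢ:
  A: x = 0.041, y = 0.154
  B: x = 0.198, y = 0.326
  C: x = 0.204, y = 0.325
  D: x = 0.556, y = 0.195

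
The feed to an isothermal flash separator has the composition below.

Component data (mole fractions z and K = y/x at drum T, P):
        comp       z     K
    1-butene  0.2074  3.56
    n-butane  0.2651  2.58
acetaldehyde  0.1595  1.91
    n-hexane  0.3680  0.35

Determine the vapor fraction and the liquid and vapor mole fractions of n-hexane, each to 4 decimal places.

Newton iteration, ψ⁰ = 0.58:
  ψ = 0.5800: g = 0.14330, g' = -0.8575 → ψ = 0.7471
  ψ = 0.7471: g = -0.00423, g' = -0.9339 → ψ = 0.7426
Converged at ψ = 0.7426.
Compositions from xᵢ = zᵢ/(1+ψ(Kᵢ−1)), yᵢ = Kᵢxᵢ:
  1-butene: x = 0.0715, y = 0.2545
  n-butane: x = 0.1220, y = 0.3147
  acetaldehyde: x = 0.0952, y = 0.1818
  n-hexane: x = 0.7113, y = 0.2490

ψ = 0.7426, x_n-hexane = 0.7113, y_n-hexane = 0.2490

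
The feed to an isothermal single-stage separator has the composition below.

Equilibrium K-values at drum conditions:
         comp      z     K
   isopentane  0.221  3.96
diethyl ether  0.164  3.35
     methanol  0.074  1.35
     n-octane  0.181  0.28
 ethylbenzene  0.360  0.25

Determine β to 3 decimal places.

Rachford–Rice: g(β) = Σ zᵢ(Kᵢ−1)/(1+β(Kᵢ−1)) = 0.
Feasibility: ΣzᵢKᵢ = 1.665, Σzᵢ/Kᵢ = 2.246 — both > 1, two phases present.
Iterate (Newton) starting at β = 0.66:
  β = 0.660: g = -0.3894, g' = -1.502 → β = 0.401
  β = 0.401: g = -0.0488, g' = -1.252 → β = 0.362
Converged at β = 0.362.

β = 0.362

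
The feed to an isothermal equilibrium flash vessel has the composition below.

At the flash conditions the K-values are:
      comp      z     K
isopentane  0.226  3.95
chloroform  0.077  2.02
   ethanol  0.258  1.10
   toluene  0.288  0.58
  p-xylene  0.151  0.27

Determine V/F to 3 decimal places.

V/F = 0.530

Material balance + equilibrium reduce to Σ zᵢ(Kᵢ−1)/(1+V/F(Kᵢ−1)) = 0.
Check two-phase: ΣzᵢKᵢ = 1.540 > 1 and Σzᵢ/Kᵢ = 1.386 > 1, so g(0) = 0.540 > 0 and g(1) = -0.386 < 0.
Newton iteration, V/F⁰ = 0.33:
  V/F = 0.330: g = 0.1359, g' = -0.760 → V/F = 0.509
  V/F = 0.509: g = 0.0137, g' = -0.637 → V/F = 0.530
Converged at V/F = 0.530.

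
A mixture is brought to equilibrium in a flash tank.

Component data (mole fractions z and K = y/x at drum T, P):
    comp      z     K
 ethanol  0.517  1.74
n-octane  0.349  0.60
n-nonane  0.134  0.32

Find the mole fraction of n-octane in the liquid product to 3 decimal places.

x_n-octane = 0.418

Material balance + equilibrium reduce to Σ zᵢ(Kᵢ−1)/(1+β(Kᵢ−1)) = 0.
Feasibility: ΣzᵢKᵢ = 1.152, Σzᵢ/Kᵢ = 1.298 — both > 1, two phases present.
Newton–Raphson from β = 0.39:
  β = 0.390: g = 0.0075, g' = -0.364 → β = 0.411
Converged at β = 0.411.
Compositions from xᵢ = zᵢ/(1+β(Kᵢ−1)), yᵢ = Kᵢxᵢ:
  ethanol: x = 0.397, y = 0.690
  n-octane: x = 0.418, y = 0.251
  n-nonane: x = 0.186, y = 0.059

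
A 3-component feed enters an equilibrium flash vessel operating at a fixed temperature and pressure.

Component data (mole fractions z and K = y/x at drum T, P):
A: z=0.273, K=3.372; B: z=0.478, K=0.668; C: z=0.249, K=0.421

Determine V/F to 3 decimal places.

V/F = 0.340

Rachford–Rice: g(V/F) = Σ zᵢ(Kᵢ−1)/(1+V/F(Kᵢ−1)) = 0.
g(0) = ΣzᵢKᵢ − 1 = 0.345 and g(1) = 1 − Σzᵢ/Kᵢ = -0.388, so a root lies in (0, 1).
Iterate (Newton) starting at V/F = 0.52:
  V/F = 0.520: g = -0.1082, g' = -0.556 → V/F = 0.325
  V/F = 0.325: g = 0.0099, g' = -0.682 → V/F = 0.340
Converged at V/F = 0.340.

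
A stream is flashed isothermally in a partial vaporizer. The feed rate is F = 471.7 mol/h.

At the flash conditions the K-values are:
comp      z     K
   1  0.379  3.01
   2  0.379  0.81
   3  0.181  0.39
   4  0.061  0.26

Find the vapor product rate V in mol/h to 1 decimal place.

Material balance + equilibrium reduce to Σ zᵢ(Kᵢ−1)/(1+ψ(Kᵢ−1)) = 0.
Feasibility: ΣzᵢKᵢ = 1.534, Σzᵢ/Kᵢ = 1.293 — both > 1, two phases present.
Newton iteration, ψ⁰ = 0.5:
  ψ = 0.500: g = 0.0699, g' = -0.621 → ψ = 0.612
  ψ = 0.612: g = 0.0011, g' = -0.609 → ψ = 0.614
Converged at ψ = 0.614.
Then V = ψ·F = 0.6143·471.7 = 289.8 mol/h and L = F − V = 181.9 mol/h.

V = 289.8 mol/h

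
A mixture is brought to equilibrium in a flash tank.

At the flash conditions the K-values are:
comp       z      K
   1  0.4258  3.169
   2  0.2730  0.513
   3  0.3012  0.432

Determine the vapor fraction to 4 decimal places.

ψ = 0.5376

Let ψ = V/F and solve Σ zᵢ(Kᵢ−1)/(1+ψ(Kᵢ−1)) = 0.
Check two-phase: ΣzᵢKᵢ = 1.6195 > 1 and Σzᵢ/Kᵢ = 1.3638 > 1, so g(0) = 0.6195 > 0 and g(1) = -0.3638 < 0.
Newton iteration, ψ⁰ = 0.5:
  ψ = 0.5000: g = 0.02838, g' = -0.7637 → ψ = 0.5372
  ψ = 0.5372: g = 0.00032, g' = -0.7473 → ψ = 0.5376
Converged at ψ = 0.5376.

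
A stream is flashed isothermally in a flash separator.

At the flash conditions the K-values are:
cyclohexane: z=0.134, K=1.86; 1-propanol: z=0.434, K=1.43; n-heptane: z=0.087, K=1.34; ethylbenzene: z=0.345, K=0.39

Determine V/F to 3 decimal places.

V/F = 0.379

Iterate (Newton) starting at V/F = 0.55:
  V/F = 0.550: g = -0.0626, g' = -0.396 → V/F = 0.392
  V/F = 0.392: g = -0.0046, g' = -0.344 → V/F = 0.379
Converged at V/F = 0.379.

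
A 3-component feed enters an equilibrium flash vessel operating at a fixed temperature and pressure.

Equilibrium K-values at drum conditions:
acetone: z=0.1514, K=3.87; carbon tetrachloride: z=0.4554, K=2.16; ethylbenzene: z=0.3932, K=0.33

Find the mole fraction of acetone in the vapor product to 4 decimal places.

y_acetone = 0.2077

Iterate (Newton) starting at β = 0.5:
  β = 0.5000: g = 0.11663, g' = -0.8549 → β = 0.6364
  β = 0.6364: g = -0.00165, g' = -0.8954 → β = 0.6346
Converged at β = 0.6346.
Compositions from xᵢ = zᵢ/(1+β(Kᵢ−1)), yᵢ = Kᵢxᵢ:
  acetone: x = 0.0537, y = 0.2077
  carbon tetrachloride: x = 0.2623, y = 0.5666
  ethylbenzene: x = 0.6840, y = 0.2257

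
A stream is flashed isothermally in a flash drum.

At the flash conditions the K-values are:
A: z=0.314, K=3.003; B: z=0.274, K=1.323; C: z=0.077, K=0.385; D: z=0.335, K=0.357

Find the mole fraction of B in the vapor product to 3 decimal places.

Material balance + equilibrium reduce to Σ zᵢ(Kᵢ−1)/(1+V/F(Kᵢ−1)) = 0.
Feasibility: ΣzᵢKᵢ = 1.455, Σzᵢ/Kᵢ = 1.450 — both > 1, two phases present.
Iterate (Newton) starting at V/F = 0.69:
  V/F = 0.690: g = -0.1330, g' = -0.777 → V/F = 0.519
  V/F = 0.519: g = -0.0084, g' = -0.699 → V/F = 0.507
Converged at V/F = 0.507.
Compositions from xᵢ = zᵢ/(1+V/F(Kᵢ−1)), yᵢ = Kᵢxᵢ:
  A: x = 0.156, y = 0.468
  B: x = 0.235, y = 0.312
  C: x = 0.112, y = 0.043
  D: x = 0.497, y = 0.177

y_B = 0.312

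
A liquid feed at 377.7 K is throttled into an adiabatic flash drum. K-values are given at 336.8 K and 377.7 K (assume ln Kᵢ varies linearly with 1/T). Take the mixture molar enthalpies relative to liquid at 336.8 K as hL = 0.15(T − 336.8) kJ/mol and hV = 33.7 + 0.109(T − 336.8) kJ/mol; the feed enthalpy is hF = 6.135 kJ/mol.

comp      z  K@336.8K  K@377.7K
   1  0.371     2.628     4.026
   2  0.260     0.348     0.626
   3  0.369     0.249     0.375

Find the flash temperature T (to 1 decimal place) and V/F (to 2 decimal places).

Adiabatic flash: solve Rachford–Rice at each trial T, then check hF = ψ·hV(T) + (1−ψ)·hL(T).
  T = 336.8 K: K = (2.628, 0.348, 0.249), RR gives ψ = 0.136, H_out = 4.578 kJ/mol
  T = 377.7 K: K = (4.026, 0.626, 0.375), RR gives ψ = 0.491, H_out = 21.851 kJ/mol
  T = 357.2 K: K = (3.291, 0.474, 0.309), RR gives ψ = 0.319, H_out = 13.537 kJ/mol
  T = 347.0 K: K = (2.951, 0.408, 0.278), RR gives ψ = 0.232, H_out = 9.250 kJ/mol
  T = 341.9 K: K = (2.787, 0.377, 0.263), RR gives ψ = 0.186, H_out = 6.980 kJ/mol
  T = 339.4 K: K = (2.709, 0.363, 0.256), RR gives ψ = 0.162, H_out = 5.822 kJ/mol
  T = 340.6 K: K = (2.746, 0.370, 0.260), RR gives ψ = 0.173, H_out = 6.382 kJ/mol
Linear interpolation between T = 339.4 (H_out = 5.822) and T = 340.6 (H_out = 6.382) on hF = 6.135 gives T ≈ 340.1 K, at which ψ = 0.17.

T = 340.1 K, V/F = 0.17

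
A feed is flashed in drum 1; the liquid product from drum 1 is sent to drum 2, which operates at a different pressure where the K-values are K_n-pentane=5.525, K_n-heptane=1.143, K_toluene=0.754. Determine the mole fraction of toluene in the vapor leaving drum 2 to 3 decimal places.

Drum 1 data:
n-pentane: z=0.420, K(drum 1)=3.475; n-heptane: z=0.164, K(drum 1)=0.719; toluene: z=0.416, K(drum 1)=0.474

Drum 1:
Material balance + equilibrium reduce to Σ zᵢ(Kᵢ−1)/(1+ψ₁(Kᵢ−1)) = 0.
g(0) = ΣzᵢKᵢ − 1 = 0.775 and g(1) = 1 − Σzᵢ/Kᵢ = -0.227, so a root lies in (0, 1).
Newton–Raphson from ψ₁ = 0.5:
  ψ₁ = 0.500: g = 0.1141, g' = -0.743 → ψ₁ = 0.653
  ψ₁ = 0.653: g = 0.0073, g' = -0.662 → ψ₁ = 0.664
Converged at ψ₁ = 0.664.
Drum-1 compositions:
  n-pentane: x = 0.159, y = 0.552
  n-heptane: x = 0.202, y = 0.145
  toluene: x = 0.640, y = 0.303
Drum-2 feed = drum-1 liquid: z₂ = (0.1588, 0.2017, 0.6395).
Drum 2:
Material balance + equilibrium reduce to Σ zᵢ(Kᵢ−1)/(1+ψ₂(Kᵢ−1)) = 0.
Check two-phase: ΣzᵢKᵢ = 1.590 > 1 and Σzᵢ/Kᵢ = 1.053 > 1, so g(0) = 0.590 > 0 and g(1) = -0.053 < 0.
Iterate (Newton) starting at ψ₂ = 0.42:
  ψ₂ = 0.420: g = 0.0995, g' = -0.438 → ψ₂ = 0.647
  ψ₂ = 0.647: g = 0.0222, g' = -0.269 → ψ₂ = 0.730
  ψ₂ = 0.730: g = 0.0014, g' = -0.237 → ψ₂ = 0.736
Converged at ψ₂ = 0.736.
  n-pentane: x = 0.037, y = 0.203
  n-heptane: x = 0.182, y = 0.209
  toluene: x = 0.781, y = 0.589

y_toluene (drum 2) = 0.589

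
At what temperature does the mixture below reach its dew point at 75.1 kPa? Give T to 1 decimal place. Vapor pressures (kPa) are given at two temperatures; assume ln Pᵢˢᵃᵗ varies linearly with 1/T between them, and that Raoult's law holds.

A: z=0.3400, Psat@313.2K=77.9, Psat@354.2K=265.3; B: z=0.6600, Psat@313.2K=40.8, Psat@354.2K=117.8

Dew-point temperature: Σzᵢ·P/Pᵢˢᵃᵗ(T) = 1. Interpolate ln Pᵢˢᵃᵗ = aᵢ + bᵢ/T.
  T = 313.2 K: ΣzᵢP/Pᵢˢᵃᵗ = 1.5426
  T = 354.2 K: ΣzᵢP/Pᵢˢᵃᵗ = 0.5170
  T = 333.7 K: ΣzᵢP/Pᵢˢᵃᵗ = 0.8631
  T = 323.4 K: ΣzᵢP/Pᵢˢᵃᵗ = 1.1448
  T = 328.5 K: ΣzᵢP/Pᵢˢᵃᵗ = 0.9931
  T = 325.9 K: ΣzᵢP/Pᵢˢᵃᵗ = 1.0671
  T = 327.2 K: ΣzᵢP/Pᵢˢᵃᵗ = 1.0293
  T = 327.9 K: ΣzᵢP/Pᵢˢᵃᵗ = 1.0096
Interpolating between 327.9 K and 328.5 K gives T ≈ 328.2 K.

T = 328.2 K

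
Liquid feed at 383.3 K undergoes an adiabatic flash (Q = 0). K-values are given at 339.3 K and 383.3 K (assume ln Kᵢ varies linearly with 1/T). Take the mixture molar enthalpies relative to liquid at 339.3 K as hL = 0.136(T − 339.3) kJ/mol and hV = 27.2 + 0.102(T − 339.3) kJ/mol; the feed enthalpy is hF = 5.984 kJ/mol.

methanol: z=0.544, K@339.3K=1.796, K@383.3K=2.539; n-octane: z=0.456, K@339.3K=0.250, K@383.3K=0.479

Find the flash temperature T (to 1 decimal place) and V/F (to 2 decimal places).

T = 342.7 K, V/F = 0.20

Adiabatic flash: solve Rachford–Rice at each trial T, then check hF = ψ·hV(T) + (1−ψ)·hL(T).
  T = 339.3 K: K = (1.796, 0.250), RR gives ψ = 0.152, H_out = 4.147 kJ/mol
  T = 383.3 K: K = (2.539, 0.479), RR gives ψ = 0.748, H_out = 25.207 kJ/mol
  T = 361.3 K: K = (2.158, 0.353), RR gives ψ = 0.447, H_out = 14.816 kJ/mol
  T = 350.3 K: K = (1.974, 0.299), RR gives ψ = 0.308, H_out = 9.750 kJ/mol
  T = 344.8 K: K = (1.885, 0.274), RR gives ψ = 0.233, H_out = 7.053 kJ/mol
  T = 342.1 K: K = (1.841, 0.262), RR gives ψ = 0.195, H_out = 5.658 kJ/mol
  T = 343.5 K: K = (1.863, 0.268), RR gives ψ = 0.215, H_out = 6.388 kJ/mol
Linear interpolation between T = 342.1 (H_out = 5.658) and T = 343.5 (H_out = 6.388) on hF = 5.984 gives T ≈ 342.7 K, at which ψ = 0.20.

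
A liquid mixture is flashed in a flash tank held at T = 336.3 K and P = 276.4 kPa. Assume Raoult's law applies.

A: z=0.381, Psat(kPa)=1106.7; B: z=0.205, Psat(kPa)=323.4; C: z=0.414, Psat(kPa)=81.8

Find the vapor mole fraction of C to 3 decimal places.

Raoult's law: Kᵢ = Pᵢˢᵃᵗ/P = Pᵢˢᵃᵗ/276.4.
  K_A = 1106.7/276.4 = 4.00398, K_B = 323.4/276.4 = 1.17004, K_C = 81.8/276.4 = 0.29595
Rachford–Rice: g(V/F) = Σ zᵢ(Kᵢ−1)/(1+V/F(Kᵢ−1)) = 0.
g(0) = ΣzᵢKᵢ − 1 = 0.888 and g(1) = 1 − Σzᵢ/Kᵢ = -0.669, so a root lies in (0, 1).
Newton iteration, V/F⁰ = 0.49:
  V/F = 0.490: g = 0.0502, g' = -1.046 → V/F = 0.538
Converged at V/F = 0.538.
Compositions from xᵢ = zᵢ/(1+V/F(Kᵢ−1)), yᵢ = Kᵢxᵢ:
  A: x = 0.146, y = 0.583
  B: x = 0.188, y = 0.220
  C: x = 0.667, y = 0.197

y_C = 0.197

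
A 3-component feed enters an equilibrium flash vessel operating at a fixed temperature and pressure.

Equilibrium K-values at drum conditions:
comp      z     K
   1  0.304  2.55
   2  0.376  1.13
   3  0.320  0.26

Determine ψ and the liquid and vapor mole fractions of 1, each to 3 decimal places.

Material balance + equilibrium reduce to Σ zᵢ(Kᵢ−1)/(1+ψ(Kᵢ−1)) = 0.
Check two-phase: ΣzᵢKᵢ = 1.283 > 1 and Σzᵢ/Kᵢ = 1.683 > 1, so g(0) = 0.283 > 0 and g(1) = -0.683 < 0.
Newton iteration, ψ⁰ = 0.34:
  ψ = 0.340: g = 0.0390, g' = -0.632 → ψ = 0.402
Converged at ψ = 0.402.
Compositions from xᵢ = zᵢ/(1+ψ(Kᵢ−1)), yᵢ = Kᵢxᵢ:
  1: x = 0.187, y = 0.478
  2: x = 0.357, y = 0.404
  3: x = 0.455, y = 0.118

ψ = 0.402, x_1 = 0.187, y_1 = 0.478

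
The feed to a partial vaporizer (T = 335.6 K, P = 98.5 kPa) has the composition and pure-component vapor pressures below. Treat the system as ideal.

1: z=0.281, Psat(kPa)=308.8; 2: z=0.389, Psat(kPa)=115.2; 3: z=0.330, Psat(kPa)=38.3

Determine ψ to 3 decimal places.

Raoult's law: Kᵢ = Pᵢˢᵃᵗ/P = Pᵢˢᵃᵗ/98.5.
  K_1 = 308.8/98.5 = 3.13503, K_2 = 115.2/98.5 = 1.16954, K_3 = 38.3/98.5 = 0.38883
Let ψ = V/F and solve Σ zᵢ(Kᵢ−1)/(1+ψ(Kᵢ−1)) = 0.
g(0) = ΣzᵢKᵢ − 1 = 0.464 and g(1) = 1 − Σzᵢ/Kᵢ = -0.271, so a root lies in (0, 1).
Iterate (Newton) starting at ψ = 0.52:
  ψ = 0.520: g = 0.0493, g' = -0.562 → ψ = 0.608
Converged at ψ = 0.608.

ψ = 0.608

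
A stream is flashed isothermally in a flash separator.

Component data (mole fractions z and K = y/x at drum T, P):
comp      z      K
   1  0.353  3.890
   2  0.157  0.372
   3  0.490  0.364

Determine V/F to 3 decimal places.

Rachford–Rice: g(V/F) = Σ zᵢ(Kᵢ−1)/(1+V/F(Kᵢ−1)) = 0.
Check two-phase: ΣzᵢKᵢ = 1.610 > 1 and Σzᵢ/Kᵢ = 1.859 > 1, so g(0) = 0.610 > 0 and g(1) = -0.859 < 0.
Iterate (Newton) starting at V/F = 0.68:
  V/F = 0.680: g = -0.3772, g' = -1.139 → V/F = 0.349
  V/F = 0.349: g = -0.0189, g' = -1.160 → V/F = 0.333
Converged at V/F = 0.333.

V/F = 0.333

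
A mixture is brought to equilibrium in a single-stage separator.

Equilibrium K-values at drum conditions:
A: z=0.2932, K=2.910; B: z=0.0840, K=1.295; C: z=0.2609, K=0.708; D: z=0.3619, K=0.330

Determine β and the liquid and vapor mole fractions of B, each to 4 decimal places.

β = 0.2887, x_B = 0.0774, y_B = 0.1002

Material balance + equilibrium reduce to Σ zᵢ(Kᵢ−1)/(1+β(Kᵢ−1)) = 0.
Feasibility: ΣzᵢKᵢ = 1.2661, Σzᵢ/Kᵢ = 1.6308 — both > 1, two phases present.
Newton–Raphson from β = 0.66:
  β = 0.6600: g = -0.26060, g' = -0.7707 → β = 0.3219
  β = 0.3219: g = -0.02379, g' = -0.7075 → β = 0.2882
  β = 0.2882: g = 0.00032, g' = -0.7272 → β = 0.2887
Converged at β = 0.2887.
Compositions from xᵢ = zᵢ/(1+β(Kᵢ−1)), yᵢ = Kᵢxᵢ:
  A: x = 0.1890, y = 0.5500
  B: x = 0.0774, y = 0.1002
  C: x = 0.2849, y = 0.2017
  D: x = 0.4487, y = 0.1481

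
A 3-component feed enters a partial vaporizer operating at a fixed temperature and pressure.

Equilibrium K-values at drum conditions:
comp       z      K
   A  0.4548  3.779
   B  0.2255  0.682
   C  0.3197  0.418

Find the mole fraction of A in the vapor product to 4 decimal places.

y_A = 0.5672

Material balance + equilibrium reduce to Σ zᵢ(Kᵢ−1)/(1+β(Kᵢ−1)) = 0.
Feasibility: ΣzᵢKᵢ = 2.0061, Σzᵢ/Kᵢ = 1.2158 — both > 1, two phases present.
Newton–Raphson from β = 0.68:
  β = 0.6800: g = 0.03795, g' = -0.7543 → β = 0.7303
  β = 0.7303: g = 0.00018, g' = -0.7490 → β = 0.7305
Converged at β = 0.7305.
Compositions from xᵢ = zᵢ/(1+β(Kᵢ−1)), yᵢ = Kᵢxᵢ:
  A: x = 0.1501, y = 0.5672
  B: x = 0.2937, y = 0.2003
  C: x = 0.5562, y = 0.2325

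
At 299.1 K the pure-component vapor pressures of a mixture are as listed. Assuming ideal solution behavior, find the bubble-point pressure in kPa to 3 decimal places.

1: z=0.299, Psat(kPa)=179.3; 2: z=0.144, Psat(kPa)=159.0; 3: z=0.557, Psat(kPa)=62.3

At the bubble point ψ → 0, so ΣzᵢKᵢ = 1 with Kᵢ = Pᵢˢᵃᵗ/P ⇒ P = ΣzᵢPᵢˢᵃᵗ.
P = 0.299·179.3 + 0.144·159.0 + 0.557·62.3 = 111.208 kPa

Pbub = 111.208 kPa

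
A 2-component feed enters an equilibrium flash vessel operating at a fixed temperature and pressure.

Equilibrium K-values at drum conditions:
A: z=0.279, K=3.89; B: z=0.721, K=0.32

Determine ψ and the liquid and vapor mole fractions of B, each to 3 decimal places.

ψ = 0.161, x_B = 0.810, y_B = 0.259

Material balance + equilibrium reduce to Σ zᵢ(Kᵢ−1)/(1+ψ(Kᵢ−1)) = 0.
Check two-phase: ΣzᵢKᵢ = 1.316 > 1 and Σzᵢ/Kᵢ = 2.325 > 1, so g(0) = 0.316 > 0 and g(1) = -1.325 < 0.
Binary case is linear: z₁(K₁−1)(1+ψ(K₂−1)) + z₂(K₂−1)(1+ψ(K₁−1)) = 0
⇒ ψ = [z₁(K₁−1)+z₂(K₂−1)] / [−(K₁−1)(K₂−1)] = 0.3160/1.9652 = 0.161
Compositions from xᵢ = zᵢ/(1+ψ(Kᵢ−1)), yᵢ = Kᵢxᵢ:
  A: x = 0.190, y = 0.741
  B: x = 0.810, y = 0.259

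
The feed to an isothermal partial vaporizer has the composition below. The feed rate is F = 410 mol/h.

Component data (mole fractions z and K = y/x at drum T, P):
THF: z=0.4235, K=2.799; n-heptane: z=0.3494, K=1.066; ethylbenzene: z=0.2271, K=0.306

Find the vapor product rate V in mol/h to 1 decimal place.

Material balance + equilibrium reduce to Σ zᵢ(Kᵢ−1)/(1+ψ(Kᵢ−1)) = 0.
Check two-phase: ΣzᵢKᵢ = 1.6273 > 1 and Σzᵢ/Kᵢ = 1.2212 > 1, so g(0) = 0.6273 > 0 and g(1) = -0.2212 < 0.
Iterate (Newton) starting at ψ = 0.56:
  ψ = 0.5600: g = 0.14397, g' = -0.6342 → ψ = 0.7870
  ψ = 0.7870: g = -0.01001, g' = -0.7673 → ψ = 0.7740
  ψ = 0.7740: g = -0.00011, g' = -0.7514 → ψ = 0.7738
Converged at ψ = 0.7738.
Then V = ψ·F = 0.7738·410 = 317.3 mol/h and L = F − V = 92.7 mol/h.

V = 317.3 mol/h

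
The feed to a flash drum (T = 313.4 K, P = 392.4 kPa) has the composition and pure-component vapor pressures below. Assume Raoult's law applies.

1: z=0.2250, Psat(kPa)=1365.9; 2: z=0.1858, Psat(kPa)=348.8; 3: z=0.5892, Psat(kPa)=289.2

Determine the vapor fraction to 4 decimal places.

ψ = 0.6672

Raoult's law: Kᵢ = Pᵢˢᵃᵗ/P = Pᵢˢᵃᵗ/392.4.
  K_1 = 1365.9/392.4 = 3.480887, K_2 = 348.8/392.4 = 0.888889, K_3 = 289.2/392.4 = 0.737003
Rachford–Rice: g(ψ) = Σ zᵢ(Kᵢ−1)/(1+ψ(Kᵢ−1)) = 0.
Check two-phase: ΣzᵢKᵢ = 1.3826 > 1 and Σzᵢ/Kᵢ = 1.0731 > 1, so g(0) = 0.3826 > 0 and g(1) = -0.0731 < 0.
Newton–Raphson from ψ = 0.5:
  ψ = 0.5000: g = 0.04887, g' = -0.3325 → ψ = 0.6470
  ψ = 0.6470: g = 0.00530, g' = -0.2659 → ψ = 0.6669
  ψ = 0.6669: g = 0.00007, g' = -0.2591 → ψ = 0.6672
Converged at ψ = 0.6672.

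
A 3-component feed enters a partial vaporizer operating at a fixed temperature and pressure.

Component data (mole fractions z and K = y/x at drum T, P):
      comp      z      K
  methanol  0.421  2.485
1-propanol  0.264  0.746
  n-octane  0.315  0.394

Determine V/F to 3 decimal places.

Rachford–Rice: g(V/F) = Σ zᵢ(Kᵢ−1)/(1+V/F(Kᵢ−1)) = 0.
Feasibility: ΣzᵢKᵢ = 1.367, Σzᵢ/Kᵢ = 1.323 — both > 1, two phases present.
Iterate (Newton) starting at V/F = 0.5:
  V/F = 0.500: g = 0.0081, g' = -0.566 → V/F = 0.514
Converged at V/F = 0.514.

V/F = 0.514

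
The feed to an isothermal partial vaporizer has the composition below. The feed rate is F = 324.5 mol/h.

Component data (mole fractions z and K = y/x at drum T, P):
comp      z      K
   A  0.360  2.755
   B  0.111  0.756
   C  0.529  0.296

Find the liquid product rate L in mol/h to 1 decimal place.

Rachford–Rice: g(V/F) = Σ zᵢ(Kᵢ−1)/(1+V/F(Kᵢ−1)) = 0.
g(0) = ΣzᵢKᵢ − 1 = 0.232 and g(1) = 1 − Σzᵢ/Kᵢ = -1.065, so a root lies in (0, 1).
Newton iteration, V/F⁰ = 0.52:
  V/F = 0.520: g = -0.2882, g' = -0.964 → V/F = 0.221
  V/F = 0.221: g = -0.0146, g' = -0.951 → V/F = 0.206
Converged at V/F = 0.206.
Then V = V/F·F = 0.2059·324.5 = 66.8 mol/h and L = F − V = 257.7 mol/h.

L = 257.7 mol/h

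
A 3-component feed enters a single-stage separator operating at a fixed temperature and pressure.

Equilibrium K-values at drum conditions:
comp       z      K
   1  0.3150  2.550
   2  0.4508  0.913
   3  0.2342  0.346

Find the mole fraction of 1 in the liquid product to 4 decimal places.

Let β = V/F and solve Σ zᵢ(Kᵢ−1)/(1+β(Kᵢ−1)) = 0.
g(0) = ΣzᵢKᵢ − 1 = 0.2959 and g(1) = 1 − Σzᵢ/Kᵢ = -0.2942, so a root lies in (0, 1).
Newton iteration, β⁰ = 0.5:
  β = 0.5000: g = 0.00648, g' = -0.4651 → β = 0.5139
Converged at β = 0.5139.
Compositions from xᵢ = zᵢ/(1+β(Kᵢ−1)), yᵢ = Kᵢxᵢ:
  1: x = 0.1753, y = 0.4471
  2: x = 0.4719, y = 0.4308
  3: x = 0.3528, y = 0.1221

x_1 = 0.1753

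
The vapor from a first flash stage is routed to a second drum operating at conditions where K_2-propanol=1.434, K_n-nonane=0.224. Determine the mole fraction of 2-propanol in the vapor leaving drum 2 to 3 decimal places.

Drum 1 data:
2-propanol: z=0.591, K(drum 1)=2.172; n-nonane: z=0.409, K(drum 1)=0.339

Drum 1:
Newton–Raphson from ψ₁ = 0.5:
  ψ₁ = 0.500: g = 0.0329, g' = -0.721 → ψ₁ = 0.546
  ψ₁ = 0.546: g = -0.0004, g' = -0.739 → ψ₁ = 0.545
Converged at ψ₁ = 0.545.
Drum-1 compositions:
  2-propanol: x = 0.361, y = 0.783
  n-nonane: x = 0.639, y = 0.217
Drum-2 feed = drum-1 vapor: z₂ = (0.7832, 0.2168).
Drum 2:
Let ψ₂ = V/F and solve Σ zᵢ(Kᵢ−1)/(1+ψ₂(Kᵢ−1)) = 0.
Feasibility: ΣzᵢKᵢ = 1.172, Σzᵢ/Kᵢ = 1.514 — both > 1, two phases present.
Newton–Raphson from ψ₂ = 0.5:
  ψ₂ = 0.500: g = 0.0045, g' = -0.448 → ψ₂ = 0.510
Converged at ψ₂ = 0.510.
  2-propanol: x = 0.641, y = 0.920
  n-nonane: x = 0.359, y = 0.080

y_2-propanol (drum 2) = 0.920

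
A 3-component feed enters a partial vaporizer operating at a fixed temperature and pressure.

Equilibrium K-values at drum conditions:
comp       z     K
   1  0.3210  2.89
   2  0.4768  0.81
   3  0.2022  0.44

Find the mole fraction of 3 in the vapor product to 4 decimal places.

Rachford–Rice: g(V/F) = Σ zᵢ(Kᵢ−1)/(1+V/F(Kᵢ−1)) = 0.
Feasibility: ΣzᵢKᵢ = 1.4029, Σzᵢ/Kᵢ = 1.1593 — both > 1, two phases present.
Newton iteration, V/F⁰ = 0.37:
  V/F = 0.3700: g = 0.11676, g' = -0.5179 → V/F = 0.5954
  V/F = 0.5954: g = 0.01342, g' = -0.4184 → V/F = 0.6275
  V/F = 0.6275: g = 0.00009, g' = -0.4129 → V/F = 0.6278
Converged at V/F = 0.6278.
Compositions from xᵢ = zᵢ/(1+V/F(Kᵢ−1)), yᵢ = Kᵢxᵢ:
  1: x = 0.1468, y = 0.4243
  2: x = 0.5414, y = 0.4385
  3: x = 0.3118, y = 0.1372

y_3 = 0.1372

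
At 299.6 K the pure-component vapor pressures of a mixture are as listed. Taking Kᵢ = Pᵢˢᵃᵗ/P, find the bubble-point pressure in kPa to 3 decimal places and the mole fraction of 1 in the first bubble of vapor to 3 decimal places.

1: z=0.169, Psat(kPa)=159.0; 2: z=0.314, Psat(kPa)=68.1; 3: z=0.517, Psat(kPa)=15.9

Pbub = 56.475 kPa, y_1 = 0.476

At the bubble point ψ → 0, so ΣzᵢKᵢ = 1 with Kᵢ = Pᵢˢᵃᵗ/P ⇒ P = ΣzᵢPᵢˢᵃᵗ.
P = 0.169·159.0 + 0.314·68.1 + 0.517·15.9 = 56.475 kPa
yᵢ = zᵢPᵢˢᵃᵗ/P ⇒ y_1 = 0.169·159.0/56.475 = 0.476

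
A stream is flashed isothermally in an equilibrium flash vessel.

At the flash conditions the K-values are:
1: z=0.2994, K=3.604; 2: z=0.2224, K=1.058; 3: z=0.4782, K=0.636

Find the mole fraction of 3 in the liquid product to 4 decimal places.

Newton–Raphson from V/F = 0.39:
  V/F = 0.3900: g = 0.19656, g' = -0.5865 → V/F = 0.7251
  V/F = 0.7251: g = 0.04583, g' = -0.3610 → V/F = 0.8521
  V/F = 0.8521: g = 0.00218, g' = -0.3298 → V/F = 0.8587
Converged at V/F = 0.8587.
Compositions from xᵢ = zᵢ/(1+V/F(Kᵢ−1)), yᵢ = Kᵢxᵢ:
  1: x = 0.0925, y = 0.3334
  2: x = 0.2118, y = 0.2241
  3: x = 0.6956, y = 0.4424

x_3 = 0.6956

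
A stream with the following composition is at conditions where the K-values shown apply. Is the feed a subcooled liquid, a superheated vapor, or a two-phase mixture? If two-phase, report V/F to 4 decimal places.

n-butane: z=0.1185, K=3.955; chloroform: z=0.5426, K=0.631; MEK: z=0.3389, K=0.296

subcooled liquid

ΣzᵢKᵢ = 0.9114; Σzᵢ/Kᵢ = 2.0348.
Since ΣzᵢKᵢ < 1 the mixture is below its bubble point — single liquid phase.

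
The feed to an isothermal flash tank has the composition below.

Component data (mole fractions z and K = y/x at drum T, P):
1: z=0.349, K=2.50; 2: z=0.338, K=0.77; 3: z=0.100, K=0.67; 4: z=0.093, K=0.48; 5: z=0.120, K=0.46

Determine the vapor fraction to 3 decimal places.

ψ = 0.544

Iterate (Newton) starting at ψ = 0.52:
  ψ = 0.520: g = 0.0096, g' = -0.402 → ψ = 0.544
Converged at ψ = 0.544.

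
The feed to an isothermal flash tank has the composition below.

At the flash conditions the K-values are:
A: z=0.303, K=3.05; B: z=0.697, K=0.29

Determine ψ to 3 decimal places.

Material balance + equilibrium reduce to Σ zᵢ(Kᵢ−1)/(1+ψ(Kᵢ−1)) = 0.
Feasibility: ΣzᵢKᵢ = 1.126, Σzᵢ/Kᵢ = 2.503 — both > 1, two phases present.
Binary case is linear: z₁(K₁−1)(1+ψ(K₂−1)) + z₂(K₂−1)(1+ψ(K₁−1)) = 0
⇒ ψ = [z₁(K₁−1)+z₂(K₂−1)] / [−(K₁−1)(K₂−1)] = 0.1263/1.4555 = 0.087

ψ = 0.087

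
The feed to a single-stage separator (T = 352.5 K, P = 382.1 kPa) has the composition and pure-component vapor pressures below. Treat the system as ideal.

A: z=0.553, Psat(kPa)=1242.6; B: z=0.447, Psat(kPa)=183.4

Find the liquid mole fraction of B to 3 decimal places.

x_B = 0.812

Raoult's law: Kᵢ = Pᵢˢᵃᵗ/P = Pᵢˢᵃᵗ/382.1.
  K_A = 1242.6/382.1 = 3.25203, K_B = 183.4/382.1 = 0.47998
Rachford–Rice: g(V/F) = Σ zᵢ(Kᵢ−1)/(1+V/F(Kᵢ−1)) = 0.
Check two-phase: ΣzᵢKᵢ = 2.013 > 1 and Σzᵢ/Kᵢ = 1.101 > 1, so g(0) = 1.013 > 0 and g(1) = -0.101 < 0.
Newton–Raphson from V/F = 0.38:
  V/F = 0.380: g = 0.3814, g' = -1.002 → V/F = 0.761
  V/F = 0.761: g = 0.0745, g' = -0.712 → V/F = 0.865
Converged at V/F = 0.865.
Compositions from xᵢ = zᵢ/(1+V/F(Kᵢ−1)), yᵢ = Kᵢxᵢ:
  A: x = 0.188, y = 0.610
  B: x = 0.812, y = 0.390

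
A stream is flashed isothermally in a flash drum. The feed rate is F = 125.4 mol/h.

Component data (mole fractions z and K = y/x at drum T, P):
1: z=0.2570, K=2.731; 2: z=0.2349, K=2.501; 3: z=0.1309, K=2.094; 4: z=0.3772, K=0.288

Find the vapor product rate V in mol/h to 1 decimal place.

V = 78.0 mol/h

Newton iteration, β⁰ = 0.5:
  β = 0.5000: g = 0.11543, g' = -0.9205 → β = 0.6254
  β = 0.6254: g = -0.00364, g' = -0.9950 → β = 0.6217
Converged at β = 0.6217.
Then V = β·F = 0.6217·125.4 = 78.0 mol/h and L = F − V = 47.4 mol/h.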